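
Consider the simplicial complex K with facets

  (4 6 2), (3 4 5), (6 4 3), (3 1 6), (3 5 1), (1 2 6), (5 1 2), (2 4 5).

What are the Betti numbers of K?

b_0 = 1, b_1 = 0, b_2 = 1.

Fix the vertex order 1 < 2 < 3 < 4 < 5 < 6 and write every simplex with vertices in increasing order. Then dim K = 2 and the simplices of K are:

  0-simplices (6): [1], [2], [3], [4], [5], [6]
  1-simplices (12): [1,2], [1,3], [1,5], [1,6], [2,4], [2,5], [2,6], [3,4], [3,5], [3,6], [4,5], [4,6]
  2-simplices (8): [1,2,5], [1,2,6], [1,3,5], [1,3,6], [2,4,5], [2,4,6], [3,4,5], [3,4,6]

Hence C_0 ≅ Z^6, C_1 ≅ Z^12, C_2 ≅ Z^8.

∂_1: C_1 → C_0 maps an edge to its endpoints' difference, ∂[p,q] = q − p. For instance
  ∂[2,5] = [5] − [2].
As a 6×12 matrix over Z this has rank 5, with invariant factors (1,1,1,1,1).

∂_2: C_2 → C_1 sends each 2-simplex [p,q,r] to [q,r] − [p,r] + [p,q]. For instance
  ∂[3,4,6] = [4,6] − [3,6] + [3,4],
  ∂[2,4,5] = [4,5] − [2,5] + [2,4].
The resulting 12×8 matrix has rank 7, and its Smith normal form has invariant factors (1,1,1,1,1,1,1).

Computing H_k = (kernel of ∂_k) / (image of ∂_{k+1}):

  H_0: rank C_0 − rank ∂_1 = 6 − 5 = 1, and the invariant factors of ∂_1 are all 1, so H_0 ≅ Z.
  H_1: rank ker ∂_1 − rank ∂_2 = (12 − 5) − 7 = 0, and the invariant factors of ∂_2 are all 1, so H_1 ≅ 0.
  H_2: rank ker ∂_2 − rank ∂_3 = (8 − 7) − 0 = 1, and there is no ∂_3, so H_2 ≅ Z.

As a check, the Euler characteristic is 6 − 12 + 8 = 2, which agrees with 1 − 0 + 1 = 2.

Hence the Betti numbers are b_0 = 1, b_1 = 0, b_2 = 1.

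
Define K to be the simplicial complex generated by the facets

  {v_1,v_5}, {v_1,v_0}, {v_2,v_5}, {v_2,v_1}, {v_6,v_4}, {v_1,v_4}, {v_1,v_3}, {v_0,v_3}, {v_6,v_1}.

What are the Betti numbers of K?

b_0 = 1, b_1 = 3.

Take the total order v_0 < v_1 < v_2 < v_3 < v_4 < v_5 < v_6 on the vertex set. Then K (dimension 1) consists of the simplices:

  0-simplices (7): [v_0], [v_1], [v_2], [v_3], [v_4], [v_5], [v_6]
  1-simplices (9): [v_0,v_1], [v_0,v_3], [v_1,v_2], [v_1,v_3], [v_1,v_4], [v_1,v_5], [v_1,v_6], [v_2,v_5], [v_4,v_6]

giving chain groups C_0 ≅ Z^7, C_1 ≅ Z^9.

∂_1: C_1 → C_0 maps an edge to its endpoints' difference, ∂[p,q] = q − p. For instance
  ∂[v_1,v_3] = [v_3] − [v_1].
As a 7×9 matrix over Z this has rank 6, with invariant factors (1,1,1,1,1,1).

Computing H_k = (kernel of ∂_k) / (image of ∂_{k+1}):

  H_0: rank C_0 − rank ∂_1 = 7 − 6 = 1, and the invariant factors of ∂_1 are all 1, so H_0 = Z.
  H_1: rank ker ∂_1 − rank ∂_2 = (9 − 6) − 0 = 3, and there is no ∂_2, so H_1 = Z^3.

(K is a triangulation of a wedge of 3 circles.)

Hence the Betti numbers are b_0 = 1, b_1 = 3.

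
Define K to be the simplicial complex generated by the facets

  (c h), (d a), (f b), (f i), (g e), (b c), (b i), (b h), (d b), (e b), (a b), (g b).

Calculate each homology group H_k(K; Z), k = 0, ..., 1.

Fix the vertex order a < b < c < d < e < f < g < h < i and write every simplex with vertices in increasing order. Then dim K = 1 and the simplices of K are:

  0-simplices (9): a, b, c, d, e, f, g, h, i
  1-simplices (12): ab, ad, bc, bd, be, bf, bg, bh, bi, ch, eg, fi

so the chain groups are C_0 ≅ Z^9, C_1 ≅ Z^12.

Boundary ∂_1: C_1 → C_0 maps an edge to its endpoints' difference, ∂[p,q] = q − p.
This gives a 9×12 integer matrix of rank 8; reducing to Smith normal form yields diagonal entries (1,1,1,1,1,1,1,1).

Reading off H_k = ker ∂_k / im ∂_{k+1}:

  H_0: rank C_0 − rank ∂_1 = 9 − 8 = 1, and the invariant factors of ∂_1 are all 1, so H_0 = Z.
  H_1: rank ker ∂_1 − rank ∂_2 = (12 − 8) − 0 = 4, and there is no ∂_2, so H_1 = Z^4.

H_0 ≅ Z,  H_1 ≅ Z^4.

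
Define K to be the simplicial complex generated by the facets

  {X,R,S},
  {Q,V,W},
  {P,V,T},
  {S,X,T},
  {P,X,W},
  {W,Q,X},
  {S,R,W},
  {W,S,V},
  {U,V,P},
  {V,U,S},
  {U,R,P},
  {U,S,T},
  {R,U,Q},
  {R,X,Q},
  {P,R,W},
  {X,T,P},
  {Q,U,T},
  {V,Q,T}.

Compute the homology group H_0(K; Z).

H_0 = Z.

Take the total order P < Q < R < S < T < U < V < W < X on the vertex set. Then K (dimension 2) consists of the simplices:

  0-simplices (9): P, Q, R, S, T, U, V, W, X
  1-simplices (27): PR, PT, PU, PV, PW, PX, QR, QT, QU, QV, QW, QX, RS, RU, RW, RX, ST, SU, SV, SW, SX, TU, TV, TX, UV, VW, WX
  2-simplices (18): PRU, PRW, PTV, PTX, PUV, PWX, QRU, QRX, QTU, QTV, QVW, QWX, RSW, RSX, STU, STX, SUV, SVW

so the chain groups are C_0 ≅ Z^9, C_1 ≅ Z^27, C_2 ≅ Z^18.

The boundary map ∂_1: C_1 → C_0 is given by ∂[p,q] = [q] − [p]. For instance
  ∂PW = W − P.
The 9×27 boundary matrix has rank 8 and Smith normal form diag(1,1,1,1,1,1,1,1).

Boundary ∂_2: C_2 → C_1 sends each 2-simplex [p,q,r] to [q,r] − [p,r] + [p,q]. For instance
  ∂PWX = WX − PX + PW,
  ∂PRW = RW − PW + PR.
This gives a 27×18 integer matrix of rank 18; reducing to Smith normal form yields diagonal entries (1,1,1,1,1,1,1,1,1,1,1,1,1,1,1,1,1,2).

Now H_k = ker ∂_k / im ∂_{k+1}, so:

  H_0: rank C_0 − rank ∂_1 = 9 − 8 = 1, and the invariant factors of ∂_1 are all 1, so H_0 ≅ Z.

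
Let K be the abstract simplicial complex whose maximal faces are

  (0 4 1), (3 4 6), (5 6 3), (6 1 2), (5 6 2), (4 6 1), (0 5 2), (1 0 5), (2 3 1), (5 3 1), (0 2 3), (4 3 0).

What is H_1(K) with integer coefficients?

H_1 ≅ Z/2Z.

Fix the vertex order 0 < 1 < 2 < 3 < 4 < 5 < 6 and write every simplex with vertices in increasing order. Then dim K = 2 and the simplices of K are:

  0-simplices (7): [0], [1], [2], [3], [4], [5], [6]
  1-simplices (18): [0,1], [0,2], [0,3], [0,4], [0,5], [1,2], [1,3], [1,4], [1,5], [1,6], [2,3], [2,5], [2,6], [3,4], [3,5], [3,6], [4,6], [5,6]
  2-simplices (12): [0,1,4], [0,1,5], [0,2,3], [0,2,5], [0,3,4], [1,2,3], [1,2,6], [1,3,5], [1,4,6], [2,5,6], [3,4,6], [3,5,6]

so the chain groups are C_0 ≅ Z^7, C_1 ≅ Z^18, C_2 ≅ Z^12.

∂_1: C_1 → C_0 maps an edge to its endpoints' difference, ∂[p,q] = q − p. For instance
  ∂[1,5] = [5] − [1].
This gives a 7×18 integer matrix of rank 6; reducing to Smith normal form yields diagonal entries (1,1,1,1,1,1).

Boundary ∂_2: C_2 → C_1 sends each 2-simplex [p,q,r] to [q,r] − [p,r] + [p,q]. For instance
  ∂[0,2,3] = [2,3] − [0,3] + [0,2],
  ∂[0,2,5] = [2,5] − [0,5] + [0,2].
This gives a 18×12 integer matrix of rank 12; reducing to Smith normal form yields diagonal entries (1,1,1,1,1,1,1,1,1,1,1,2).

Now H_k = ker ∂_k / im ∂_{k+1}, so:

  H_1: rank ker ∂_1 − rank ∂_2 = (18 − 6) − 12 = 0, and ∂_2 has invariant factor 2 > 1, so H_1 = Z/2Z.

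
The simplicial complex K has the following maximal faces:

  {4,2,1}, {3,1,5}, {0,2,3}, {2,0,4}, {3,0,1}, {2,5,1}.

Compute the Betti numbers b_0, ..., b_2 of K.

K has 6 vertices, 12 edges, 6 triangles.
rank ∂_0 = 0, rank ∂_1 = 5 ⇒ b_0 = 6 − 0 − 5 = 1; all invariant factors of ∂_1 are 1 so no torsion. So H_0 ≅ Z.
rank ∂_1 = 5, rank ∂_2 = 6 ⇒ b_1 = 12 − 5 − 6 = 1; all invariant factors of ∂_2 are 1 so no torsion. So H_1 ≅ Z.
rank ∂_2 = 6, rank ∂_3 = 0 ⇒ b_2 = 6 − 6 − 0 = 0. So H_2 ≅ 0.

b_0 = 1, b_1 = 1, b_2 = 0.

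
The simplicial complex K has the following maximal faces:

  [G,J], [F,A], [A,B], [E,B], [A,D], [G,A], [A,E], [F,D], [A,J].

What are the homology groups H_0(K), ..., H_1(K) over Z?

We work with the vertex ordering A < B < D < E < F < G < J. The simplices of K, each written with vertices in increasing order, are:

  0-simplices (7): A, B, D, E, F, G, J
  1-simplices (9): AB, AD, AE, AF, AG, AJ, BE, DF, GJ

so the chain groups are C_0 ≅ Z^7, C_1 ≅ Z^9.

Boundary ∂_1: C_1 → C_0 maps an edge to its endpoints' difference, ∂[p,q] = q − p. For instance
  ∂AB = B − A.
The 7×9 boundary matrix has rank 6 and Smith normal form diag(1,1,1,1,1,1).

From H_k ≅ ker(∂_k) / im(∂_{k+1}) we obtain:

  H_0: rank C_0 − rank ∂_1 = 7 − 6 = 1, and the invariant factors of ∂_1 are all 1, so H_0 = Z.
  H_1: rank ker ∂_1 − rank ∂_2 = (9 − 6) − 0 = 3, and there is no ∂_2, so H_1 = Z^3.

H_0 = Z,  H_1 = Z^3.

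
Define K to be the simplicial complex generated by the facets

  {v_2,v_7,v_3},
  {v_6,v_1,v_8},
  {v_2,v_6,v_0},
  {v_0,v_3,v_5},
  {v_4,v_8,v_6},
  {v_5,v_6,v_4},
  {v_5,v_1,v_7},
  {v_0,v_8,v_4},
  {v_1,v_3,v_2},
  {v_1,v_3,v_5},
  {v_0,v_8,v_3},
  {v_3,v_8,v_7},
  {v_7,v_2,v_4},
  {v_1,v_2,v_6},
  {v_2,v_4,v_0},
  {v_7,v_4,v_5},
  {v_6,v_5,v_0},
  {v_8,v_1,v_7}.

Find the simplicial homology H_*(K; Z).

Order the vertices as v_0 < v_1 < v_2 < v_3 < v_4 < v_5 < v_6 < v_7 < v_8. Listing each simplex with vertices in this order, K has dimension 2 with simplices:

  0-simplices (9): [v_0], [v_1], [v_2], [v_3], [v_4], [v_5], [v_6], [v_7], [v_8]
  1-simplices (27): (27 of them)
  2-simplices (18): (18 of them)

Hence C_0 ≅ Z^9, C_1 ≅ Z^27, C_2 ≅ Z^18.

∂_1: C_1 → C_0 sends each edge [p,q] (with p < q) to q − p. For instance
  ∂[v_7,v_8] = [v_8] − [v_7].
The resulting 9×27 matrix has rank 8, and its Smith normal form has invariant factors (1,1,1,1,1,1,1,1).

Boundary ∂_2: C_2 → C_1 sends each 2-simplex [p,q,r] to [q,r] − [p,r] + [p,q]. For instance
  ∂[v_4,v_5,v_6] = [v_5,v_6] − [v_4,v_6] + [v_4,v_5],
  ∂[v_1,v_2,v_3] = [v_2,v_3] − [v_1,v_3] + [v_1,v_2].
The resulting 27×18 matrix has rank 18, and its Smith normal form has invariant factors (1,1,1,1,1,1,1,1,1,1,1,1,1,1,1,1,1,2).

Now H_k = ker ∂_k / im ∂_{k+1}, so:

  H_0: rank C_0 − rank ∂_1 = 9 − 8 = 1, and the invariant factors of ∂_1 are all 1, so H_0 ≅ Z.
  H_1: rank ker ∂_1 − rank ∂_2 = (27 − 8) − 18 = 1, and ∂_2 has invariant factor 2 > 1, so H_1 ≅ Z ⊕ Z/2Z.
  H_2: rank ker ∂_2 − rank ∂_3 = (18 − 18) − 0 = 0, and there is no ∂_3, so H_2 ≅ 0.

As a check, the Euler characteristic is 9 − 27 + 18 = 0, which agrees with 1 − 1 + 0 = 0.

H_0 = Z,  H_1 = Z ⊕ Z/2Z,  H_2 = 0.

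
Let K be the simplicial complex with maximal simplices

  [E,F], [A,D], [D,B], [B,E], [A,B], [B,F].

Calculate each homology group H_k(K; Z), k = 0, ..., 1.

H_0 ≅ Z,  H_1 ≅ Z^2.

We work with the vertex ordering A < B < D < E < F. The simplices of K, each written with vertices in increasing order, are:

  0-simplices (5): A, B, D, E, F
  1-simplices (6): AB, AD, BD, BE, BF, EF

giving chain groups C_0 ≅ Z^5, C_1 ≅ Z^6.

∂_1: C_1 → C_0 is given by ∂[p,q] = [q] − [p].
The 5×6 boundary matrix has rank 4 and Smith normal form diag(1,1,1,1).

From H_k ≅ ker(∂_k) / im(∂_{k+1}) we obtain:

  H_0: rank C_0 − rank ∂_1 = 5 − 4 = 1, and the invariant factors of ∂_1 are all 1, so H_0 = Z.
  H_1: rank ker ∂_1 − rank ∂_2 = (6 − 4) − 0 = 2, and there is no ∂_2, so H_1 = Z^2.

As a check, the Euler characteristic is 5 − 6 = -1, which agrees with 1 − 2 = -1.
(K is a triangulation of a wedge of 2 circles.)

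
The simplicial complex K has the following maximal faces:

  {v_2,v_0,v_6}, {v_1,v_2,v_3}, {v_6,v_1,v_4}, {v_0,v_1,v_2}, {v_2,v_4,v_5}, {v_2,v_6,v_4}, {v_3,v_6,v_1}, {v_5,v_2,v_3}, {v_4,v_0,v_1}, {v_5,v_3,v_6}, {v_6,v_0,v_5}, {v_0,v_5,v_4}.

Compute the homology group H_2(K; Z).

H_2 = 0.

Take the total order v_0 < v_1 < v_2 < v_3 < v_4 < v_5 < v_6 on the vertex set. Then K (dimension 2) consists of the simplices:

  0-simplices (7): [v_0], [v_1], [v_2], [v_3], [v_4], [v_5], [v_6]
  1-simplices (18): (18 of them)
  2-simplices (12): (12 of them)

Hence C_0 ≅ Z^7, C_1 ≅ Z^18, C_2 ≅ Z^12.

∂_1: C_1 → C_0 is given by ∂[p,q] = [q] − [p].
This gives a 7×18 integer matrix of rank 6; reducing to Smith normal form yields diagonal entries (1,1,1,1,1,1).

Boundary ∂_2: C_2 → C_1 sends each 2-simplex [p,q,r] to [q,r] − [p,r] + [p,q]. For instance
  ∂[v_0,v_5,v_6] = [v_5,v_6] − [v_0,v_6] + [v_0,v_5],
  ∂[v_0,v_4,v_5] = [v_4,v_5] − [v_0,v_5] + [v_0,v_4].
The resulting 18×12 matrix has rank 12, and its Smith normal form has invariant factors (1,1,1,1,1,1,1,1,1,1,1,2).

From H_k ≅ ker(∂_k) / im(∂_{k+1}) we obtain:

  H_2: rank ker ∂_2 − rank ∂_3 = (12 − 12) − 0 = 0, and there is no ∂_3, so H_2 ≅ 0.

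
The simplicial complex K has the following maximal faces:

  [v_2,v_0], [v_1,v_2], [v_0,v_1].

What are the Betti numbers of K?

Order the vertices as v_0 < v_1 < v_2. Listing each simplex with vertices in this order, K has dimension 1 with simplices:

  0-simplices (3): [v_0], [v_1], [v_2]
  1-simplices (3): [v_0,v_1], [v_0,v_2], [v_1,v_2]

Hence C_0 ≅ Z^3, C_1 ≅ Z^3.

Boundary ∂_1: C_1 → C_0 sends each edge [p,q] (with p < q) to q − p. For instance
  ∂[v_0,v_2] = [v_2] − [v_0].
The resulting 3×3 matrix has rank 2, and its Smith normal form has invariant factors (1,1).

Computing H_k = (kernel of ∂_k) / (image of ∂_{k+1}):

  H_0: rank C_0 − rank ∂_1 = 3 − 2 = 1, and the invariant factors of ∂_1 are all 1, so H_0 ≅ Z.
  H_1: rank ker ∂_1 − rank ∂_2 = (3 − 2) − 0 = 1, and there is no ∂_2, so H_1 ≅ Z.

As a check, the Euler characteristic is 3 − 3 = 0, which agrees with 1 − 1 = 0.
(K is a triangulation of the circle S^1.)

Hence the Betti numbers are b_0 = 1, b_1 = 1.

b_0 = 1, b_1 = 1.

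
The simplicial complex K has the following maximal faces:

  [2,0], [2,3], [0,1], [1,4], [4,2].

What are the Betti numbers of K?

Take the total order 0 < 1 < 2 < 3 < 4 on the vertex set. Then K (dimension 1) consists of the simplices:

  0-simplices (5): [0], [1], [2], [3], [4]
  1-simplices (5): [0,1], [0,2], [1,4], [2,3], [2,4]

Hence C_0 ≅ Z^5, C_1 ≅ Z^5.

The boundary map ∂_1: C_1 → C_0 maps an edge to its endpoints' difference, ∂[p,q] = q − p. For instance
  ∂[2,4] = [4] − [2].
The resulting 5×5 matrix has rank 4, and its Smith normal form has invariant factors (1,1,1,1).

From H_k ≅ ker(∂_k) / im(∂_{k+1}) we obtain:

  H_0: rank C_0 − rank ∂_1 = 5 − 4 = 1, and the invariant factors of ∂_1 are all 1, so H_0 ≅ Z.
  H_1: rank ker ∂_1 − rank ∂_2 = (5 − 4) − 0 = 1, and there is no ∂_2, so H_1 ≅ Z.

Hence the Betti numbers are b_0 = 1, b_1 = 1.

b_0 = 1, b_1 = 1.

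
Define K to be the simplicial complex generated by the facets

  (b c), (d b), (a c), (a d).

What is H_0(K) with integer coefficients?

H_0 ≅ Z.

Fix the vertex order a < b < c < d and write every simplex with vertices in increasing order. Then dim K = 1 and the simplices of K are:

  0-simplices (4): a, b, c, d
  1-simplices (4): ac, ad, bc, bd

Hence C_0 ≅ Z^4, C_1 ≅ Z^4.

Boundary ∂_1: C_1 → C_0 maps an edge to its endpoints' difference, ∂[p,q] = q − p.
The resulting 4×4 matrix has rank 3, and its Smith normal form has invariant factors (1,1,1).

Reading off H_k = ker ∂_k / im ∂_{k+1}:

  H_0: rank C_0 − rank ∂_1 = 4 − 3 = 1, and the invariant factors of ∂_1 are all 1, so H_0 ≅ Z.

(K is a triangulation of the circle S^1.)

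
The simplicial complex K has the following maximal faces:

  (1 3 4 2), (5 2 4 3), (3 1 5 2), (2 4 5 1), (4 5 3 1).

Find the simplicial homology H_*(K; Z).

K has 5 vertices, 10 edges, 10 triangles, 5 3-simplices.
rank ∂_0 = 0, rank ∂_1 = 4 ⇒ b_0 = 5 − 0 − 4 = 1; all invariant factors of ∂_1 are 1 so no torsion. So H_0 = Z.
rank ∂_1 = 4, rank ∂_2 = 6 ⇒ b_1 = 10 − 4 − 6 = 0; all invariant factors of ∂_2 are 1 so no torsion. So H_1 = 0.
rank ∂_2 = 6, rank ∂_3 = 4 ⇒ b_2 = 10 − 6 − 4 = 0; all invariant factors of ∂_3 are 1 so no torsion. So H_2 = 0.
rank ∂_3 = 4, rank ∂_4 = 0 ⇒ b_3 = 5 − 4 − 0 = 1. So H_3 = Z.

H_0 = Z,  H_1 = 0,  H_2 = 0,  H_3 = Z.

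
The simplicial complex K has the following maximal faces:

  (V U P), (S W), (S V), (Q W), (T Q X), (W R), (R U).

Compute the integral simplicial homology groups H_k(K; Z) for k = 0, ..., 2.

H_0 = Z,  H_1 = Z,  H_2 = 0.

Order the vertices as P < Q < R < S < T < U < V < W < X. Listing each simplex with vertices in this order, K has dimension 2 with simplices:

  0-simplices (9): P, Q, R, S, T, U, V, W, X
  1-simplices (11): PU, PV, QT, QW, QX, RU, RW, SV, SW, TX, UV
  2-simplices (2): PUV, QTX

Hence C_0 ≅ Z^9, C_1 ≅ Z^11, C_2 ≅ Z^2.

The boundary map ∂_1: C_1 → C_0 maps an edge to its endpoints' difference, ∂[p,q] = q − p.
The 9×11 boundary matrix has rank 8 and Smith normal form diag(1,1,1,1,1,1,1,1).

The boundary map ∂_2: C_2 → C_1 acts by ∂[p,q,r] = [q,r] − [p,r] + [p,q]. For instance
  ∂PUV = UV − PV + PU,
  ∂QTX = TX − QX + QT.
As a 11×2 matrix over Z this has rank 2, with invariant factors (1,1).

Reading off H_k = ker ∂_k / im ∂_{k+1}:

  H_0: rank C_0 − rank ∂_1 = 9 − 8 = 1, and the invariant factors of ∂_1 are all 1, so H_0 ≅ Z.
  H_1: rank ker ∂_1 − rank ∂_2 = (11 − 8) − 2 = 1, and the invariant factors of ∂_2 are all 1, so H_1 ≅ Z.
  H_2: rank ker ∂_2 − rank ∂_3 = (2 − 2) − 0 = 0, and there is no ∂_3, so H_2 ≅ 0.

As a check, the Euler characteristic is 9 − 11 + 2 = 0, which agrees with 1 − 1 + 0 = 0.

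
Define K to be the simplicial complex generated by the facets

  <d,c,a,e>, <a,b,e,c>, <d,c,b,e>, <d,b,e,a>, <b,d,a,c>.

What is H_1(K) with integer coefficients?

We work with the vertex ordering a < b < c < d < e. The simplices of K, each written with vertices in increasing order, are:

  0-simplices (5): a, b, c, d, e
  1-simplices (10): ab, ac, ad, ae, bc, bd, be, cd, ce, de
  2-simplices (10): abc, abd, abe, acd, ace, ade, bcd, bce, bde, cde
  3-simplices (5): abcd, abce, abde, acde, bcde

so the chain groups are C_0 ≅ Z^5, C_1 ≅ Z^10, C_2 ≅ Z^10, C_3 ≅ Z^5.

The boundary map ∂_1: C_1 → C_0 maps an edge to its endpoints' difference, ∂[p,q] = q − p. For instance
  ∂cd = d − c.
As a 5×10 matrix over Z this has rank 4, with invariant factors (1,1,1,1).

The boundary map ∂_2: C_2 → C_1 sends each 2-simplex [p,q,r] to [q,r] − [p,r] + [p,q]. For instance
  ∂acd = cd − ad + ac,
  ∂cde = de − ce + cd.
As a 10×10 matrix over Z this has rank 6, with invariant factors (1,1,1,1,1,1).

The boundary map ∂_3: C_3 → C_2 sends each 3-simplex σ to the alternating sum Σ_i (−1)^i (σ with its i-th vertex removed). For instance
  ∂acde = cde − ade + ace − acd,
  ∂abce = bce − ace + abe − abc.
The resulting 10×5 matrix has rank 4, and its Smith normal form has invariant factors (1,1,1,1).

Now H_k = ker ∂_k / im ∂_{k+1}, so:

  H_1: rank ker ∂_1 − rank ∂_2 = (10 − 4) − 6 = 0, and the invariant factors of ∂_2 are all 1, so H_1 = 0.

(K is a triangulation of the 3-sphere S^3.)

H_1 = 0.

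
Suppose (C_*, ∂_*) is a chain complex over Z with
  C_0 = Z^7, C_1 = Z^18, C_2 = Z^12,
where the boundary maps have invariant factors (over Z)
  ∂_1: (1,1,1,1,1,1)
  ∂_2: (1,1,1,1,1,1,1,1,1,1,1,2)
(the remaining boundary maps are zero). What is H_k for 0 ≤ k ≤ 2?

H_0: b_0 = 7 − 0 − 6 = 1; torsion from ∂_1 factors > 1: none. So H_0 = Z.
H_1: b_1 = 18 − 6 − 12 = 0; torsion from ∂_2 factors > 1: [2]. So H_1 = Z/2.
H_2: b_2 = 12 − 12 − 0 = 0; torsion from ∂_3 factors > 1: none. So H_2 = 0.

H_0 = Z,  H_1 = Z/2,  H_2 = 0.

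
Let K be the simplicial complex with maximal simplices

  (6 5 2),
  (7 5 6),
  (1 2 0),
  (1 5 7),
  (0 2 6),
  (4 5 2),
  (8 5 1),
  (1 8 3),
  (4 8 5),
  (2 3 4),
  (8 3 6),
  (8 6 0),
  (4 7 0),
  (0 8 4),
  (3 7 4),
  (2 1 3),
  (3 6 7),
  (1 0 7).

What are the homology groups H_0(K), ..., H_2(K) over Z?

H_0 ≅ Z,  H_1 ≅ Z^2,  H_2 ≅ Z.

We work with the vertex ordering 0 < 1 < 2 < 3 < 4 < 5 < 6 < 7 < 8. The simplices of K, each written with vertices in increasing order, are:

  0-simplices (9): [0], [1], [2], [3], [4], [5], [6], [7], [8]
  1-simplices (27): (27 of them)
  2-simplices (18): [0,1,2], [0,1,7], [0,2,6], [0,4,7], [0,4,8], [0,6,8], [1,2,3], [1,3,8], [1,5,7], [1,5,8], [2,3,4], [2,4,5], [2,5,6], [3,4,7], [3,6,7], [3,6,8], [4,5,8], [5,6,7]

giving chain groups C_0 ≅ Z^9, C_1 ≅ Z^27, C_2 ≅ Z^18.

∂_1: C_1 → C_0 sends each edge [p,q] (with p < q) to q − p. For instance
  ∂[4,5] = [5] − [4].
The 9×27 boundary matrix has rank 8 and Smith normal form diag(1,1,1,1,1,1,1,1).

∂_2: C_2 → C_1 sends each 2-simplex [p,q,r] to [q,r] − [p,r] + [p,q]. For instance
  ∂[2,3,4] = [3,4] − [2,4] + [2,3],
  ∂[2,4,5] = [4,5] − [2,5] + [2,4].
The resulting 27×18 matrix has rank 17, and its Smith normal form has invariant factors (1,1,1,1,1,1,1,1,1,1,1,1,1,1,1,1,1).

Now H_k = ker ∂_k / im ∂_{k+1}, so:

  H_0: rank C_0 − rank ∂_1 = 9 − 8 = 1, and the invariant factors of ∂_1 are all 1, so H_0 = Z.
  H_1: rank ker ∂_1 − rank ∂_2 = (27 − 8) − 17 = 2, and the invariant factors of ∂_2 are all 1, so H_1 = Z^2.
  H_2: rank ker ∂_2 − rank ∂_3 = (18 − 17) − 0 = 1, and there is no ∂_3, so H_2 = Z.

As a check, the Euler characteristic is 9 − 27 + 18 = 0, which agrees with 1 − 2 + 1 = 0.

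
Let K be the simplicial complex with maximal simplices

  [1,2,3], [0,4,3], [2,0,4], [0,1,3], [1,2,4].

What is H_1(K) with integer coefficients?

H_1 = Z.

We work with the vertex ordering 0 < 1 < 2 < 3 < 4. The simplices of K, each written with vertices in increasing order, are:

  0-simplices (5): [0], [1], [2], [3], [4]
  1-simplices (10): [0,1], [0,2], [0,3], [0,4], [1,2], [1,3], [1,4], [2,3], [2,4], [3,4]
  2-simplices (5): [0,1,3], [0,2,4], [0,3,4], [1,2,3], [1,2,4]

giving chain groups C_0 ≅ Z^5, C_1 ≅ Z^10, C_2 ≅ Z^5.

The boundary map ∂_1: C_1 → C_0 maps an edge to its endpoints' difference, ∂[p,q] = q − p. For instance
  ∂[1,4] = [4] − [1].
The 5×10 boundary matrix has rank 4 and Smith normal form diag(1,1,1,1).

Boundary ∂_2: C_2 → C_1 sends each 2-simplex [p,q,r] to [q,r] − [p,r] + [p,q]. For instance
  ∂[1,2,3] = [2,3] − [1,3] + [1,2],
  ∂[0,2,4] = [2,4] − [0,4] + [0,2].
The 10×5 boundary matrix has rank 5 and Smith normal form diag(1,1,1,1,1).

Now H_k = ker ∂_k / im ∂_{k+1}, so:

  H_1: rank ker ∂_1 − rank ∂_2 = (10 − 4) − 5 = 1, and the invariant factors of ∂_2 are all 1, so H_1 = Z.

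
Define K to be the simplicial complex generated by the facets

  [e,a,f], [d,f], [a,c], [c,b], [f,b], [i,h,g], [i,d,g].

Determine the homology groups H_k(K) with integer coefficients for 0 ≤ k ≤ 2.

H_0 ≅ Z,  H_1 ≅ Z,  H_2 = 0.

K has 9 vertices, 12 edges, 3 triangles.
rank ∂_0 = 0, rank ∂_1 = 8 ⇒ b_0 = 9 − 0 − 8 = 1; all invariant factors of ∂_1 are 1 so no torsion. So H_0 = Z.
rank ∂_1 = 8, rank ∂_2 = 3 ⇒ b_1 = 12 − 8 − 3 = 1; all invariant factors of ∂_2 are 1 so no torsion. So H_1 = Z.
rank ∂_2 = 3, rank ∂_3 = 0 ⇒ b_2 = 3 − 3 − 0 = 0. So H_2 = 0.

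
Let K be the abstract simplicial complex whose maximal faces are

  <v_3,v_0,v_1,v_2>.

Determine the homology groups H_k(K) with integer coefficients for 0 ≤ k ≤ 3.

H_0 ≅ Z,  H_1 = 0,  H_2 = 0,  H_3 = 0.

Order the vertices as v_0 < v_1 < v_2 < v_3. Listing each simplex with vertices in this order, K has dimension 3 with simplices:

  0-simplices (4): [v_0], [v_1], [v_2], [v_3]
  1-simplices (6): [v_0,v_1], [v_0,v_2], [v_0,v_3], [v_1,v_2], [v_1,v_3], [v_2,v_3]
  2-simplices (4): [v_0,v_1,v_2], [v_0,v_1,v_3], [v_0,v_2,v_3], [v_1,v_2,v_3]
  3-simplices (1): [v_0,v_1,v_2,v_3]

so the chain groups are C_0 ≅ Z^4, C_1 ≅ Z^6, C_2 ≅ Z^4, C_3 ≅ Z^1.

The boundary map ∂_1: C_1 → C_0 sends each edge [p,q] (with p < q) to q − p. For instance
  ∂[v_1,v_2] = [v_2] − [v_1].
The resulting 4×6 matrix has rank 3, and its Smith normal form has invariant factors (1,1,1).

∂_2: C_2 → C_1 maps a triangle to the signed sum of its edges. For instance
  ∂[v_0,v_1,v_2] = [v_1,v_2] − [v_0,v_2] + [v_0,v_1],
  ∂[v_0,v_2,v_3] = [v_2,v_3] − [v_0,v_3] + [v_0,v_2].
The 6×4 boundary matrix has rank 3 and Smith normal form diag(1,1,1).

Boundary ∂_3: C_3 → C_2 sends each 3-simplex σ to the alternating sum Σ_i (−1)^i (σ with its i-th vertex removed). For instance
  ∂[v_0,v_1,v_2,v_3] = [v_1,v_2,v_3] − [v_0,v_2,v_3] + [v_0,v_1,v_3] − [v_0,v_1,v_2].
This gives a 4×1 integer matrix of rank 1; reducing to Smith normal form yields diagonal entries (1).

Computing H_k = (kernel of ∂_k) / (image of ∂_{k+1}):

  H_0: rank C_0 − rank ∂_1 = 4 − 3 = 1, and the invariant factors of ∂_1 are all 1, so H_0 ≅ Z.
  H_1: rank ker ∂_1 − rank ∂_2 = (6 − 3) − 3 = 0, and the invariant factors of ∂_2 are all 1, so H_1 ≅ 0.
  H_2: rank ker ∂_2 − rank ∂_3 = (4 − 3) − 1 = 0, and the invariant factors of ∂_3 are all 1, so H_2 ≅ 0.
  H_3: rank ker ∂_3 − rank ∂_4 = (1 − 1) − 0 = 0, and there is no ∂_4, so H_3 ≅ 0.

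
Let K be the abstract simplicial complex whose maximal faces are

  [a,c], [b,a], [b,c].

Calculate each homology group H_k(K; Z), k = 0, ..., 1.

H_0 = Z,  H_1 = Z.

Take the total order a < b < c on the vertex set. Then K (dimension 1) consists of the simplices:

  0-simplices (3): a, b, c
  1-simplices (3): ab, ac, bc

Hence C_0 ≅ Z^3, C_1 ≅ Z^3.

The boundary map ∂_1: C_1 → C_0 maps an edge to its endpoints' difference, ∂[p,q] = q − p.
The 3×3 boundary matrix has rank 2 and Smith normal form diag(1,1).

Computing H_k = (kernel of ∂_k) / (image of ∂_{k+1}):

  H_0: rank C_0 − rank ∂_1 = 3 − 2 = 1, and the invariant factors of ∂_1 are all 1, so H_0 = Z.
  H_1: rank ker ∂_1 − rank ∂_2 = (3 − 2) − 0 = 1, and there is no ∂_2, so H_1 = Z.

As a check, the Euler characteristic is 3 − 3 = 0, which agrees with 1 − 1 = 0.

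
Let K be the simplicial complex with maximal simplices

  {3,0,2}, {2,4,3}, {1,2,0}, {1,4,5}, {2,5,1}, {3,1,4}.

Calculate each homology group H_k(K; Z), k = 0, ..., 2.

Take the total order 0 < 1 < 2 < 3 < 4 < 5 on the vertex set. Then K (dimension 2) consists of the simplices:

  0-simplices (6): [0], [1], [2], [3], [4], [5]
  1-simplices (12): [0,1], [0,2], [0,3], [1,2], [1,3], [1,4], [1,5], [2,3], [2,4], [2,5], [3,4], [4,5]
  2-simplices (6): [0,1,2], [0,2,3], [1,2,5], [1,3,4], [1,4,5], [2,3,4]

giving chain groups C_0 ≅ Z^6, C_1 ≅ Z^12, C_2 ≅ Z^6.

∂_1: C_1 → C_0 sends each edge [p,q] (with p < q) to q − p. For instance
  ∂[2,5] = [5] − [2].
The resulting 6×12 matrix has rank 5, and its Smith normal form has invariant factors (1,1,1,1,1).

Boundary ∂_2: C_2 → C_1 acts by ∂[p,q,r] = [q,r] − [p,r] + [p,q]. For instance
  ∂[1,4,5] = [4,5] − [1,5] + [1,4],
  ∂[0,1,2] = [1,2] − [0,2] + [0,1].
This gives a 12×6 integer matrix of rank 6; reducing to Smith normal form yields diagonal entries (1,1,1,1,1,1).

From H_k ≅ ker(∂_k) / im(∂_{k+1}) we obtain:

  H_0: rank C_0 − rank ∂_1 = 6 − 5 = 1, and the invariant factors of ∂_1 are all 1, so H_0 ≅ Z.
  H_1: rank ker ∂_1 − rank ∂_2 = (12 − 5) − 6 = 1, and the invariant factors of ∂_2 are all 1, so H_1 ≅ Z.
  H_2: rank ker ∂_2 − rank ∂_3 = (6 − 6) − 0 = 0, and there is no ∂_3, so H_2 ≅ 0.

As a check, the Euler characteristic is 6 − 12 + 6 = 0, which agrees with 1 − 1 + 0 = 0.

H_0 = Z,  H_1 = Z,  H_2 = 0.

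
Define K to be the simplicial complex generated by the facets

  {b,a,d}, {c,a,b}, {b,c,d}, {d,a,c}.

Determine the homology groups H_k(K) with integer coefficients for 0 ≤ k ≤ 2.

Order the vertices as a < b < c < d. Listing each simplex with vertices in this order, K has dimension 2 with simplices:

  0-simplices (4): a, b, c, d
  1-simplices (6): ab, ac, ad, bc, bd, cd
  2-simplices (4): abc, abd, acd, bcd

giving chain groups C_0 ≅ Z^4, C_1 ≅ Z^6, C_2 ≅ Z^4.

∂_1: C_1 → C_0 maps an edge to its endpoints' difference, ∂[p,q] = q − p.
The resulting 4×6 matrix has rank 3, and its Smith normal form has invariant factors (1,1,1).

Boundary ∂_2: C_2 → C_1 acts by ∂[p,q,r] = [q,r] − [p,r] + [p,q]. For instance
  ∂acd = cd − ad + ac,
  ∂abc = bc − ac + ab.
The 6×4 boundary matrix has rank 3 and Smith normal form diag(1,1,1).

From H_k ≅ ker(∂_k) / im(∂_{k+1}) we obtain:

  H_0: rank C_0 − rank ∂_1 = 4 − 3 = 1, and the invariant factors of ∂_1 are all 1, so H_0 ≅ Z.
  H_1: rank ker ∂_1 − rank ∂_2 = (6 − 3) − 3 = 0, and the invariant factors of ∂_2 are all 1, so H_1 ≅ 0.
  H_2: rank ker ∂_2 − rank ∂_3 = (4 − 3) − 0 = 1, and there is no ∂_3, so H_2 ≅ Z.

(K is a triangulation of the 2-sphere S^2.)

H_0 ≅ Z,  H_1 = 0,  H_2 ≅ Z.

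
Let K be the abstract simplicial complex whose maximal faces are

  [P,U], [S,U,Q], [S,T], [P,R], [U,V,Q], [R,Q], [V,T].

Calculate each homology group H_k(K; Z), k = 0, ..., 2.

Fix the vertex order P < Q < R < S < T < U < V and write every simplex with vertices in increasing order. Then dim K = 2 and the simplices of K are:

  0-simplices (7): P, Q, R, S, T, U, V
  1-simplices (10): PR, PU, QR, QS, QU, QV, ST, SU, TV, UV
  2-simplices (2): QSU, QUV

Hence C_0 ≅ Z^7, C_1 ≅ Z^10, C_2 ≅ Z^2.

The boundary map ∂_1: C_1 → C_0 sends each edge [p,q] (with p < q) to q − p. For instance
  ∂SU = U − S.
This gives a 7×10 integer matrix of rank 6; reducing to Smith normal form yields diagonal entries (1,1,1,1,1,1).

∂_2: C_2 → C_1 acts by ∂[p,q,r] = [q,r] − [p,r] + [p,q]. For instance
  ∂QSU = SU − QU + QS,
  ∂QUV = UV − QV + QU.
This gives a 10×2 integer matrix of rank 2; reducing to Smith normal form yields diagonal entries (1,1).

Computing H_k = (kernel of ∂_k) / (image of ∂_{k+1}):

  H_0: rank C_0 − rank ∂_1 = 7 − 6 = 1, and the invariant factors of ∂_1 are all 1, so H_0 ≅ Z.
  H_1: rank ker ∂_1 − rank ∂_2 = (10 − 6) − 2 = 2, and the invariant factors of ∂_2 are all 1, so H_1 ≅ Z^2.
  H_2: rank ker ∂_2 − rank ∂_3 = (2 − 2) − 0 = 0, and there is no ∂_3, so H_2 ≅ 0.

H_0 = Z,  H_1 = Z^2,  H_2 = 0.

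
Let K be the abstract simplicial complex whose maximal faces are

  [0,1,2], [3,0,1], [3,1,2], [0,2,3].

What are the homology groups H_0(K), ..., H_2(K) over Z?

We work with the vertex ordering 0 < 1 < 2 < 3. The simplices of K, each written with vertices in increasing order, are:

  0-simplices (4): [0], [1], [2], [3]
  1-simplices (6): [0,1], [0,2], [0,3], [1,2], [1,3], [2,3]
  2-simplices (4): [0,1,2], [0,1,3], [0,2,3], [1,2,3]

so the chain groups are C_0 ≅ Z^4, C_1 ≅ Z^6, C_2 ≅ Z^4.

Boundary ∂_1: C_1 → C_0 sends each edge [p,q] (with p < q) to q − p.
The resulting 4×6 matrix has rank 3, and its Smith normal form has invariant factors (1,1,1).

Boundary ∂_2: C_2 → C_1 acts by ∂[p,q,r] = [q,r] − [p,r] + [p,q]. For instance
  ∂[0,2,3] = [2,3] − [0,3] + [0,2],
  ∂[1,2,3] = [2,3] − [1,3] + [1,2].
The 6×4 boundary matrix has rank 3 and Smith normal form diag(1,1,1).

Now H_k = ker ∂_k / im ∂_{k+1}, so:

  H_0: rank C_0 − rank ∂_1 = 4 − 3 = 1, and the invariant factors of ∂_1 are all 1, so H_0 ≅ Z.
  H_1: rank ker ∂_1 − rank ∂_2 = (6 − 3) − 3 = 0, and the invariant factors of ∂_2 are all 1, so H_1 ≅ 0.
  H_2: rank ker ∂_2 − rank ∂_3 = (4 − 3) − 0 = 1, and there is no ∂_3, so H_2 ≅ Z.

H_0 = Z,  H_1 = 0,  H_2 = Z.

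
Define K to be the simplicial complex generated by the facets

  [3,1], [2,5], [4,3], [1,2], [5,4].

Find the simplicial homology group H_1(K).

Take the total order 1 < 2 < 3 < 4 < 5 on the vertex set. Then K (dimension 1) consists of the simplices:

  0-simplices (5): [1], [2], [3], [4], [5]
  1-simplices (5): [1,2], [1,3], [2,5], [3,4], [4,5]

giving chain groups C_0 ≅ Z^5, C_1 ≅ Z^5.

The boundary map ∂_1: C_1 → C_0 sends each edge [p,q] (with p < q) to q − p. For instance
  ∂[1,3] = [3] − [1].
This gives a 5×5 integer matrix of rank 4; reducing to Smith normal form yields diagonal entries (1,1,1,1).

Reading off H_k = ker ∂_k / im ∂_{k+1}:

  H_1: rank ker ∂_1 − rank ∂_2 = (5 − 4) − 0 = 1, and there is no ∂_2, so H_1 = Z.

H_1 = Z.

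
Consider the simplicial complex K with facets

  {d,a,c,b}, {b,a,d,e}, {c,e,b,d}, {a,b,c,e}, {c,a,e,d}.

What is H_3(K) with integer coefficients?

Take the total order a < b < c < d < e on the vertex set. Then K (dimension 3) consists of the simplices:

  0-simplices (5): a, b, c, d, e
  1-simplices (10): ab, ac, ad, ae, bc, bd, be, cd, ce, de
  2-simplices (10): abc, abd, abe, acd, ace, ade, bcd, bce, bde, cde
  3-simplices (5): abcd, abce, abde, acde, bcde

Hence C_0 ≅ Z^5, C_1 ≅ Z^10, C_2 ≅ Z^10, C_3 ≅ Z^5.

Boundary ∂_1: C_1 → C_0 is given by ∂[p,q] = [q] − [p]. For instance
  ∂de = e − d.
The resulting 5×10 matrix has rank 4, and its Smith normal form has invariant factors (1,1,1,1).

The boundary map ∂_2: C_2 → C_1 maps a triangle to the signed sum of its edges. For instance
  ∂abe = be − ae + ab,
  ∂ade = de − ae + ad.
As a 10×10 matrix over Z this has rank 6, with invariant factors (1,1,1,1,1,1).

The boundary map ∂_3: C_3 → C_2 sends each 3-simplex σ to the alternating sum Σ_i (−1)^i (σ with its i-th vertex removed). For instance
  ∂acde = cde − ade + ace − acd,
  ∂abcd = bcd − acd + abd − abc.
The 10×5 boundary matrix has rank 4 and Smith normal form diag(1,1,1,1).

From H_k ≅ ker(∂_k) / im(∂_{k+1}) we obtain:

  H_3: rank ker ∂_3 − rank ∂_4 = (5 − 4) − 0 = 1, and there is no ∂_4, so H_3 = Z.

H_3 ≅ Z.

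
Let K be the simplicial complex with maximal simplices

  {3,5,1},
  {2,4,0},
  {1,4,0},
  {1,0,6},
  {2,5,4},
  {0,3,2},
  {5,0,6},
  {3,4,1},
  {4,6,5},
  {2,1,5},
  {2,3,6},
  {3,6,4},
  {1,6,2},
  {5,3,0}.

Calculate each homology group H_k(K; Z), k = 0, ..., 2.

Order the vertices as 0 < 1 < 2 < 3 < 4 < 5 < 6. Listing each simplex with vertices in this order, K has dimension 2 with simplices:

  0-simplices (7): [0], [1], [2], [3], [4], [5], [6]
  1-simplices (21): [0,1], [0,2], [0,3], [0,4], [0,5], [0,6], [1,2], [1,3], [1,4], [1,5], [1,6], [2,3], [2,4], [2,5], [2,6], [3,4], [3,5], [3,6], [4,5], [4,6], [5,6]
  2-simplices (14): [0,1,4], [0,1,6], [0,2,3], [0,2,4], [0,3,5], [0,5,6], [1,2,5], [1,2,6], [1,3,4], [1,3,5], [2,3,6], [2,4,5], [3,4,6], [4,5,6]

so the chain groups are C_0 ≅ Z^7, C_1 ≅ Z^21, C_2 ≅ Z^14.

∂_1: C_1 → C_0 sends each edge [p,q] (with p < q) to q − p. For instance
  ∂[3,5] = [5] − [3].
The 7×21 boundary matrix has rank 6 and Smith normal form diag(1,1,1,1,1,1).

The boundary map ∂_2: C_2 → C_1 acts by ∂[p,q,r] = [q,r] − [p,r] + [p,q]. For instance
  ∂[0,5,6] = [5,6] − [0,6] + [0,5],
  ∂[2,3,6] = [3,6] − [2,6] + [2,3].
This gives a 21×14 integer matrix of rank 13; reducing to Smith normal form yields diagonal entries (1,1,1,1,1,1,1,1,1,1,1,1,1).

Reading off H_k = ker ∂_k / im ∂_{k+1}:

  H_0: rank C_0 − rank ∂_1 = 7 − 6 = 1, and the invariant factors of ∂_1 are all 1, so H_0 = Z.
  H_1: rank ker ∂_1 − rank ∂_2 = (21 − 6) − 13 = 2, and the invariant factors of ∂_2 are all 1, so H_1 = Z^2.
  H_2: rank ker ∂_2 − rank ∂_3 = (14 − 13) − 0 = 1, and there is no ∂_3, so H_2 = Z.

(K is a triangulation of the torus T^2.)

H_0 ≅ Z,  H_1 ≅ Z^2,  H_2 ≅ Z.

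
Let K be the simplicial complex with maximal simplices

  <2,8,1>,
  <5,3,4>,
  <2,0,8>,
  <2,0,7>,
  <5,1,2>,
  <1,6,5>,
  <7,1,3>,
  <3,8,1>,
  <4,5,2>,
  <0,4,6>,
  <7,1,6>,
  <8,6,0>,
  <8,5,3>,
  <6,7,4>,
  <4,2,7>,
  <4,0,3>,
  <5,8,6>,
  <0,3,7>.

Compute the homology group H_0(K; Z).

H_0 = Z.

Fix the vertex order 0 < 1 < 2 < 3 < 4 < 5 < 6 < 7 < 8 and write every simplex with vertices in increasing order. Then dim K = 2 and the simplices of K are:

  0-simplices (9): [0], [1], [2], [3], [4], [5], [6], [7], [8]
  1-simplices (27): (27 of them)
  2-simplices (18): [0,2,7], [0,2,8], [0,3,4], [0,3,7], [0,4,6], [0,6,8], [1,2,5], [1,2,8], [1,3,7], [1,3,8], [1,5,6], [1,6,7], [2,4,5], [2,4,7], [3,4,5], [3,5,8], [4,6,7], [5,6,8]

so the chain groups are C_0 ≅ Z^9, C_1 ≅ Z^27, C_2 ≅ Z^18.

Boundary ∂_1: C_1 → C_0 is given by ∂[p,q] = [q] − [p].
The 9×27 boundary matrix has rank 8 and Smith normal form diag(1,1,1,1,1,1,1,1).

The boundary map ∂_2: C_2 → C_1 maps a triangle to the signed sum of its edges. For instance
  ∂[1,6,7] = [6,7] − [1,7] + [1,6],
  ∂[0,2,8] = [2,8] − [0,8] + [0,2].
This gives a 27×18 integer matrix of rank 18; reducing to Smith normal form yields diagonal entries (1,1,1,1,1,1,1,1,1,1,1,1,1,1,1,1,1,2).

From H_k ≅ ker(∂_k) / im(∂_{k+1}) we obtain:

  H_0: rank C_0 − rank ∂_1 = 9 − 8 = 1, and the invariant factors of ∂_1 are all 1, so H_0 ≅ Z.

(K is a triangulation of the Klein bottle.)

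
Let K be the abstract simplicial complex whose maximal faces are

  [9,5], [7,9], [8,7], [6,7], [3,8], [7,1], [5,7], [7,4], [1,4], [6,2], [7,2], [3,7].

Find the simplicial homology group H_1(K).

K has 9 vertices, 12 edges.
rank ∂_1 = 8, rank ∂_2 = 0 ⇒ b_1 = 12 − 8 − 0 = 4. So H_1 ≅ Z^4.

H_1 ≅ Z^4.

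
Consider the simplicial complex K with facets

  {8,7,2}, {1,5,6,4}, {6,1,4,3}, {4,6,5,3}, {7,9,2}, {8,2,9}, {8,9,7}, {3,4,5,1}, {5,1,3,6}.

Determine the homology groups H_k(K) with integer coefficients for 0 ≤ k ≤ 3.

H_0 = Z^2,  H_1 = 0,  H_2 = Z,  H_3 = Z.

We work with the vertex ordering 1 < 2 < 3 < 4 < 5 < 6 < 7 < 8 < 9. The simplices of K, each written with vertices in increasing order, are:

  0-simplices (9): [1], [2], [3], [4], [5], [6], [7], [8], [9]
  1-simplices (16): [1,3], [1,4], [1,5], [1,6], [2,7], [2,8], [2,9], [3,4], [3,5], [3,6], [4,5], [4,6], [5,6], [7,8], [7,9], [8,9]
  2-simplices (14): [1,3,4], [1,3,5], [1,3,6], [1,4,5], [1,4,6], [1,5,6], [2,7,8], [2,7,9], [2,8,9], [3,4,5], [3,4,6], [3,5,6], [4,5,6], [7,8,9]
  3-simplices (5): [1,3,4,5], [1,3,4,6], [1,3,5,6], [1,4,5,6], [3,4,5,6]

giving chain groups C_0 ≅ Z^9, C_1 ≅ Z^16, C_2 ≅ Z^14, C_3 ≅ Z^5.

Boundary ∂_1: C_1 → C_0 sends each edge [p,q] (with p < q) to q − p. For instance
  ∂[4,6] = [6] − [4].
This gives a 9×16 integer matrix of rank 7; reducing to Smith normal form yields diagonal entries (1,1,1,1,1,1,1).

∂_2: C_2 → C_1 acts by ∂[p,q,r] = [q,r] − [p,r] + [p,q]. For instance
  ∂[2,8,9] = [8,9] − [2,9] + [2,8],
  ∂[1,3,5] = [3,5] − [1,5] + [1,3].
The 16×14 boundary matrix has rank 9 and Smith normal form diag(1,1,1,1,1,1,1,1,1).

Boundary ∂_3: C_3 → C_2 sends each 3-simplex σ to the alternating sum Σ_i (−1)^i (σ with its i-th vertex removed). For instance
  ∂[1,3,4,6] = [3,4,6] − [1,4,6] + [1,3,6] − [1,3,4],
  ∂[1,4,5,6] = [4,5,6] − [1,5,6] + [1,4,6] − [1,4,5].
The resulting 14×5 matrix has rank 4, and its Smith normal form has invariant factors (1,1,1,1).

Computing H_k = (kernel of ∂_k) / (image of ∂_{k+1}):

  H_0: rank C_0 − rank ∂_1 = 9 − 7 = 2, and the invariant factors of ∂_1 are all 1, so H_0 ≅ Z^2.
  H_1: rank ker ∂_1 − rank ∂_2 = (16 − 7) − 9 = 0, and the invariant factors of ∂_2 are all 1, so H_1 ≅ 0.
  H_2: rank ker ∂_2 − rank ∂_3 = (14 − 9) − 4 = 1, and the invariant factors of ∂_3 are all 1, so H_2 ≅ Z.
  H_3: rank ker ∂_3 − rank ∂_4 = (5 − 4) − 0 = 1, and there is no ∂_4, so H_3 ≅ Z.

As a check, the Euler characteristic is 9 − 16 + 14 − 5 = 2, which agrees with 2 − 0 + 1 − 1 = 2.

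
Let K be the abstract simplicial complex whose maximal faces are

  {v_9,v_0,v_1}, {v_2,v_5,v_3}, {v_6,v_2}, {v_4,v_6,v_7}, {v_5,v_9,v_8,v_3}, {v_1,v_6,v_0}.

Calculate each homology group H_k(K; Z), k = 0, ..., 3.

H_0 ≅ Z,  H_1 ≅ Z,  H_2 = 0,  H_3 = 0.

Fix the vertex order v_0 < v_1 < v_2 < v_3 < v_4 < v_5 < v_6 < v_7 < v_8 < v_9 and write every simplex with vertices in increasing order. Then dim K = 3 and the simplices of K are:

  0-simplices (10): [v_0], [v_1], [v_2], [v_3], [v_4], [v_5], [v_6], [v_7], [v_8], [v_9]
  1-simplices (17): (17 of them)
  2-simplices (8): [v_0,v_1,v_6], [v_0,v_1,v_9], [v_2,v_3,v_5], [v_3,v_5,v_8], [v_3,v_5,v_9], [v_3,v_8,v_9], [v_4,v_6,v_7], [v_5,v_8,v_9]
  3-simplices (1): [v_3,v_5,v_8,v_9]

Hence C_0 ≅ Z^10, C_1 ≅ Z^17, C_2 ≅ Z^8, C_3 ≅ Z^1.

The boundary map ∂_1: C_1 → C_0 sends each edge [p,q] (with p < q) to q − p. For instance
  ∂[v_2,v_6] = [v_6] − [v_2].
As a 10×17 matrix over Z this has rank 9, with invariant factors (1,1,1,1,1,1,1,1,1).

Boundary ∂_2: C_2 → C_1 maps a triangle to the signed sum of its edges. For instance
  ∂[v_3,v_5,v_8] = [v_5,v_8] − [v_3,v_8] + [v_3,v_5],
  ∂[v_2,v_3,v_5] = [v_3,v_5] − [v_2,v_5] + [v_2,v_3].
As a 17×8 matrix over Z this has rank 7, with invariant factors (1,1,1,1,1,1,1).

Boundary ∂_3: C_3 → C_2 sends each 3-simplex σ to the alternating sum Σ_i (−1)^i (σ with its i-th vertex removed). For instance
  ∂[v_3,v_5,v_8,v_9] = [v_5,v_8,v_9] − [v_3,v_8,v_9] + [v_3,v_5,v_9] − [v_3,v_5,v_8].
The resulting 8×1 matrix has rank 1, and its Smith normal form has invariant factors (1).

Now H_k = ker ∂_k / im ∂_{k+1}, so:

  H_0: rank C_0 − rank ∂_1 = 10 − 9 = 1, and the invariant factors of ∂_1 are all 1, so H_0 ≅ Z.
  H_1: rank ker ∂_1 − rank ∂_2 = (17 − 9) − 7 = 1, and the invariant factors of ∂_2 are all 1, so H_1 ≅ Z.
  H_2: rank ker ∂_2 − rank ∂_3 = (8 − 7) − 1 = 0, and the invariant factors of ∂_3 are all 1, so H_2 ≅ 0.
  H_3: rank ker ∂_3 − rank ∂_4 = (1 − 1) − 0 = 0, and there is no ∂_4, so H_3 ≅ 0.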